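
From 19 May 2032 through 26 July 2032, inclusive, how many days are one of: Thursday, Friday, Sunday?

30

19 May 2032 is a Wednesday.
The range spans 69 days (inclusive of both endpoints).
69 = 7 × 9 + 6, so there are 9 full weeks plus 6 extra days.
Each full week contributes 3 days from the set (Thu, Fri, Sun): 9 × 3 = 27.
The 6 extra days are Wed, Thu, Fri, Sat, Sun, Mon — 3 of them qualify.
Total: 27 + 3 = 30.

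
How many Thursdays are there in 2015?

53

Jan 1, 2015 is a Thursday.
The range spans 365 days (inclusive of both endpoints).
365 = 7 × 52 + 1, so there are 52 full weeks plus 1 extra day.
Each full week contributes one Thursday: 52 so far.
The 1 extra day is Thu — 1 of them qualifies.
Total: 52 + 1 = 53.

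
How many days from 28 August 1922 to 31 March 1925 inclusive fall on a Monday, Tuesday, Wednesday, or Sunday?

28 August 1922 is a Monday.
The range spans 947 days (inclusive of both endpoints).
947 = 7 × 135 + 2, so there are 135 full weeks plus 2 extra days.
Each full week contributes 4 days from the set (Mon, Tue, Wed, Sun): 135 × 4 = 540.
The 2 extra days are Monday, Tuesday — 2 of them qualify.
Total: 540 + 2 = 542.

542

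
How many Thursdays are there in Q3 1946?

13

Jul 1, 1946 is a Monday.
That's 92 days from start to end, counting both.
92 = 7 × 13 + 1, so there are 13 full weeks plus 1 extra day.
Each full week contributes one Thursday: 13 so far.
The 1 extra day is Monday — none qualify.
Total: 13 + 0 = 13.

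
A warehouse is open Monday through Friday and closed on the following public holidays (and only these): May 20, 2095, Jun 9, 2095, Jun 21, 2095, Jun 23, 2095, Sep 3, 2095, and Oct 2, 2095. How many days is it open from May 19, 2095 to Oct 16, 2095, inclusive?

103

May 19, 2095 is a Thursday.
The range spans 151 days (inclusive of both endpoints).
151 = 7 × 21 + 4, so there are 21 full weeks plus 4 extra days.
Each full week contributes 5 weekdays (Mon–Fri): 21 × 5 = 105.
The 4 extra days are Thursday, Friday, Saturday, Sunday — 2 of them qualify.
Total: 105 + 2 = 107.
Holidays: May 20, 2095 (Fri); Jun 9, 2095 (Thu); Jun 21, 2095 (Tue); Jun 23, 2095 (Thu); Sep 3, 2095 (Sat); Oct 2, 2095 (Sun).
4 of the 6 holidays fall on weekdays; the rest are weekends and were already excluded.
Business days: 107 − 4 = 103.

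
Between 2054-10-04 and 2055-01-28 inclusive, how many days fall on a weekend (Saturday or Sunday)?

2054-10-04 is a Sunday.
The range spans 117 days (inclusive of both endpoints).
117 = 7 × 16 + 5, so there are 16 full weeks plus 5 extra days.
Each full week contributes 2 weekend days (Sat, Sun): 16 × 2 = 32.
The 5 extra days are Sunday, Monday, Tuesday, Wednesday, Thursday — 1 of them qualifies.
Total: 32 + 1 = 33.

33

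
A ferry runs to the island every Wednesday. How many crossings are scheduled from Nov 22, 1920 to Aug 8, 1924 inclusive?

Nov 22, 1920 is a Monday.
From Nov 22, 1920 to Aug 8, 1924 is 1356 days inclusive.
1356 = 7 × 193 + 5, so there are 193 full weeks plus 5 extra days.
Each full week contributes one Wednesday: 193 so far.
The 5 extra days are Mon, Tue, Wed, Thu, Fri — 1 of them qualifies.
Total: 193 + 1 = 194.

194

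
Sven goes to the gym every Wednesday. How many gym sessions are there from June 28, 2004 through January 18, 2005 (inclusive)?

June 28, 2004 is a Monday.
From June 28, 2004 to January 18, 2005 is 205 days inclusive.
205 = 7 × 29 + 2, so there are 29 full weeks plus 2 extra days.
Each full week contributes one Wednesday: 29 so far.
The 2 extra days are Monday, Tuesday — none qualify.
Total: 29 + 0 = 29.

29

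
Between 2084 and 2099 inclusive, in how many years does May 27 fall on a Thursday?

Day of week of May 27 in each year:
2084: Sat, 2085: Sun, 2086: Mon, 2087: Tue, 2088: Thu ✓, 2089: Fri, 2090: Sat, 2091: Sun, 2092: Tue, 2093: Wed, 2094: Thu ✓, 2095: Fri, 2096: Sun, 2097: Mon, 2098: Tue, 2099: Wed
Thursdays: 2088, 2094.

2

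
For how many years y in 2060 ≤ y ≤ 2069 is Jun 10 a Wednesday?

Day of week of June 10 in each year:
2060: Thu, 2061: Fri, 2062: Sat, 2063: Sun, 2064: Tue, 2065: Wed ✓, 2066: Thu, 2067: Fri, 2068: Sun, 2069: Mon
Wednesdays: 2065.

1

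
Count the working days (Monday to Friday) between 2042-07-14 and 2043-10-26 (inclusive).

336 weekdays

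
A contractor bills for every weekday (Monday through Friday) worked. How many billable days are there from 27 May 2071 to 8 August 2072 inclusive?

27 May 2071 is a Wednesday.
From 27 May 2071 to 8 August 2072 is 440 days inclusive.
440 = 7 × 62 + 6, so there are 62 full weeks plus 6 extra days.
Each full week contributes 5 weekdays (Mon–Fri): 62 × 5 = 310.
The 6 extra days are Wed, Thu, Fri, Sat, Sun, Mon — 4 of them qualify.
Total: 310 + 4 = 314.

314 weekdays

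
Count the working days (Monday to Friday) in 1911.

Jan 1, 1911 is a Sunday.
That's 365 days from start to end, counting both.
365 = 7 × 52 + 1, so there are 52 full weeks plus 1 extra day.
Each full week contributes 5 weekdays (Mon–Fri): 52 × 5 = 260.
The 1 extra day is Sunday — none qualify.
Total: 260 + 0 = 260.

260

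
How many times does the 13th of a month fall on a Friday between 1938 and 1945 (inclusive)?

13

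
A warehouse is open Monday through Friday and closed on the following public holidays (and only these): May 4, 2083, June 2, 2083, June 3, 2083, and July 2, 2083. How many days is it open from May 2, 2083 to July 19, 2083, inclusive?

52 business days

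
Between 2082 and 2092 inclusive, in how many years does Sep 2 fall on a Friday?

Day of week of September 2 in each year:
2082: Wed, 2083: Thu, 2084: Sat, 2085: Sun, 2086: Mon, 2087: Tue, 2088: Thu, 2089: Fri ✓, 2090: Sat, 2091: Sun, 2092: Tue
Fridays: 2089.

1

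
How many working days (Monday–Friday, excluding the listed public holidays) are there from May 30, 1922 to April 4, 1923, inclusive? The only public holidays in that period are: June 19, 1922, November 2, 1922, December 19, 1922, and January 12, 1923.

218 working days

May 30, 1922 is a Tuesday.
The range spans 310 days (inclusive of both endpoints).
310 = 7 × 44 + 2, so there are 44 full weeks plus 2 extra days.
Each full week contributes 5 weekdays (Mon–Fri): 44 × 5 = 220.
The 2 extra days are Tue, Wed — 2 of them qualify.
Total: 220 + 2 = 222.
Holidays: June 19, 1922 (Mon); November 2, 1922 (Thu); December 19, 1922 (Tue); January 12, 1923 (Fri).
All 4 holidays fall on weekdays, so subtract 4.
Business days: 222 − 4 = 218.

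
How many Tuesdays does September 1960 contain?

4

September 1, 1960 is a Thursday.
From September 1, 1960 to September 30, 1960 is 30 days inclusive.
30 = 7 × 4 + 2, so there are 4 full weeks plus 2 extra days.
Each full week contributes one Tuesday: 4 so far.
The 2 extra days are Thu, Fri — none qualify.
Total: 4 + 0 = 4.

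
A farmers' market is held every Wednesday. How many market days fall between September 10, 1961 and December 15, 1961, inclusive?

September 10, 1961 is a Sunday.
The range spans 97 days (inclusive of both endpoints).
97 = 7 × 13 + 6, so there are 13 full weeks plus 6 extra days.
Each full week contributes one Wednesday: 13 so far.
The 6 extra days are Sun, Mon, Tue, Wed, Thu, Fri — 1 of them qualifies.
Total: 13 + 1 = 14.

14 Wednesdays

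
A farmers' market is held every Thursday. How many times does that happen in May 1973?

May 1, 1973 is a Tuesday.
From May 1, 1973 to May 31, 1973 is 31 days inclusive.
31 = 7 × 4 + 3, so there are 4 full weeks plus 3 extra days.
Each full week contributes one Thursday: 4 so far.
The 3 extra days are Tuesday, Wednesday, Thursday — 1 of them qualifies.
Total: 4 + 1 = 5.

5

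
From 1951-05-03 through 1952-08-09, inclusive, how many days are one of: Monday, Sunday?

1951-05-03 is a Thursday.
From 1951-05-03 to 1952-08-09 is 465 days inclusive.
465 = 7 × 66 + 3, so there are 66 full weeks plus 3 extra days.
Each full week contributes 2 days from the set (Mon, Sun): 66 × 2 = 132.
The 3 extra days are Thu, Fri, Sat — none qualify.
Total: 132 + 0 = 132.

132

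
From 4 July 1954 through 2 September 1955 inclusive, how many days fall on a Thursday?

61

4 July 1954 is a Sunday.
The range spans 426 days (inclusive of both endpoints).
426 = 7 × 60 + 6, so there are 60 full weeks plus 6 extra days.
Each full week contributes one Thursday: 60 so far.
The 6 extra days are Sunday, Monday, Tuesday, Wednesday, Thursday, Friday — 1 of them qualifies.
Total: 60 + 1 = 61.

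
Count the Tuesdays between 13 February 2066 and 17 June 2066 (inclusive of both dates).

18

13 February 2066 is a Saturday.
From 13 February 2066 to 17 June 2066 is 125 days inclusive.
125 = 7 × 17 + 6, so there are 17 full weeks plus 6 extra days.
Each full week contributes one Tuesday: 17 so far.
The 6 extra days are Saturday, Sunday, Monday, Tuesday, Wednesday, Thursday — 1 of them qualifies.
Total: 17 + 1 = 18.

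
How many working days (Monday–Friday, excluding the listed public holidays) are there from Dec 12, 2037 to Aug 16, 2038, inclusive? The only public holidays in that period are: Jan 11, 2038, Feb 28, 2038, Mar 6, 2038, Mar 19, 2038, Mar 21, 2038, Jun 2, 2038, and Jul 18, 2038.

Dec 12, 2037 is a Saturday.
The range spans 248 days (inclusive of both endpoints).
248 = 7 × 35 + 3, so there are 35 full weeks plus 3 extra days.
Each full week contributes 5 weekdays (Mon–Fri): 35 × 5 = 175.
The 3 extra days are Sat, Sun, Mon — 1 of them qualifies.
Total: 175 + 1 = 176.
Holidays: Jan 11, 2038 (Mon); Feb 28, 2038 (Sun); Mar 6, 2038 (Sat); Mar 19, 2038 (Fri); Mar 21, 2038 (Sun); Jun 2, 2038 (Wed); Jul 18, 2038 (Sun).
3 of the 7 holidays fall on weekdays; the rest are weekends and were already excluded.
Business days: 176 − 3 = 173.

173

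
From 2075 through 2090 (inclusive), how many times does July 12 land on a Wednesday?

Day of week of July 12 in each year:
2075: Fri, 2076: Sun, 2077: Mon, 2078: Tue, 2079: Wed ✓, 2080: Fri, 2081: Sat, 2082: Sun, 2083: Mon, 2084: Wed ✓, 2085: Thu, 2086: Fri, 2087: Sat, 2088: Mon, 2089: Tue, 2090: Wed ✓
Wednesdays: 2079, 2084, 2090.

3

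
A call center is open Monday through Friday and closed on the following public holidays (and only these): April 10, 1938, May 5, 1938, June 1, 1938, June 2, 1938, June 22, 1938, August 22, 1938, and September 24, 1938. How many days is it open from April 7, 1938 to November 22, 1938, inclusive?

April 7, 1938 is a Thursday.
From April 7, 1938 to November 22, 1938 is 230 days inclusive.
230 = 7 × 32 + 6, so there are 32 full weeks plus 6 extra days.
Each full week contributes 5 weekdays (Mon–Fri): 32 × 5 = 160.
The 6 extra days are Thu, Fri, Sat, Sun, Mon, Tue — 4 of them qualify.
Total: 160 + 4 = 164.
Holidays: April 10, 1938 (Sun); May 5, 1938 (Thu); June 1, 1938 (Wed); June 2, 1938 (Thu); June 22, 1938 (Wed); August 22, 1938 (Mon); September 24, 1938 (Sat).
5 of the 7 holidays fall on weekdays; the rest are weekends and were already excluded.
Business days: 164 − 5 = 159.

159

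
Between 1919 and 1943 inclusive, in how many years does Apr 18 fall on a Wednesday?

Day of week of April 18 in each year:
1919: Fri, 1920: Sun, 1921: Mon, 1922: Tue, 1923: Wed ✓, 1924: Fri, 1925: Sat, 1926: Sun, 1927: Mon, 1928: Wed ✓, 1929: Thu, 1930: Fri, 1931: Sat, 1932: Mon, 1933: Tue, 1934: Wed ✓, 1935: Thu, 1936: Sat, 1937: Sun, 1938: Mon, 1939: Tue, 1940: Thu, 1941: Fri, 1942: Sat, 1943: Sun
Wednesdays: 1923, 1928, 1934.

3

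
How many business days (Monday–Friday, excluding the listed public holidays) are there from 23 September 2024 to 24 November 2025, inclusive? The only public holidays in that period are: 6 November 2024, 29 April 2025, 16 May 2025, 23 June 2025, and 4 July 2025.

301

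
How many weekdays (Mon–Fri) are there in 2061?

Jan 1, 2061 is a Saturday.
The range spans 365 days (inclusive of both endpoints).
365 = 7 × 52 + 1, so there are 52 full weeks plus 1 extra day.
Each full week contributes 5 weekdays (Mon–Fri): 52 × 5 = 260.
The 1 extra day is Saturday — none qualify.
Total: 260 + 0 = 260.

260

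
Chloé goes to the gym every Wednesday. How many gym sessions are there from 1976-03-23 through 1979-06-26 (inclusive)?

170 Wednesdays

1976-03-23 is a Tuesday.
From 1976-03-23 to 1979-06-26 is 1191 days inclusive.
1191 = 7 × 170 + 1, so there are 170 full weeks plus 1 extra day.
Each full week contributes one Wednesday: 170 so far.
The 1 extra day is Tuesday — none qualify.
Total: 170 + 0 = 170.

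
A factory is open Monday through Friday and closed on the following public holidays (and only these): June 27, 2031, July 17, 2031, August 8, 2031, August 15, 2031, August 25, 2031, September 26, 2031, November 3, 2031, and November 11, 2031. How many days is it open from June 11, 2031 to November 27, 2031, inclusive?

June 11, 2031 is a Wednesday.
That's 170 days from start to end, counting both.
170 = 7 × 24 + 2, so there are 24 full weeks plus 2 extra days.
Each full week contributes 5 weekdays (Mon–Fri): 24 × 5 = 120.
The 2 extra days are Wed, Thu — 2 of them qualify.
Total: 120 + 2 = 122.
Holidays: June 27, 2031 (Fri); July 17, 2031 (Thu); August 8, 2031 (Fri); August 15, 2031 (Fri); August 25, 2031 (Mon); September 26, 2031 (Fri); November 3, 2031 (Mon); November 11, 2031 (Tue).
All 8 holidays fall on weekdays, so subtract 8.
Business days: 122 − 8 = 114.

114 business days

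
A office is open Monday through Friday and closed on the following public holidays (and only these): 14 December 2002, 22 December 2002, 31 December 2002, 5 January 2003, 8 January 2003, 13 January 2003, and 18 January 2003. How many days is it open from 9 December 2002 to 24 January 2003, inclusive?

32

9 December 2002 is a Monday.
The range spans 47 days (inclusive of both endpoints).
47 = 7 × 6 + 5, so there are 6 full weeks plus 5 extra days.
Each full week contributes 5 weekdays (Mon–Fri): 6 × 5 = 30.
The 5 extra days are Mon, Tue, Wed, Thu, Fri — 5 of them qualify.
Total: 30 + 5 = 35.
Holidays: 14 December 2002 (Sat); 22 December 2002 (Sun); 31 December 2002 (Tue); 5 January 2003 (Sun); 8 January 2003 (Wed); 13 January 2003 (Mon); 18 January 2003 (Sat).
3 of the 7 holidays fall on weekdays; the rest are weekends and were already excluded.
Business days: 35 − 3 = 32.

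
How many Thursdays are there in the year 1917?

52

1 January 1917 is a Monday.
From 1 January 1917 to 31 December 1917 is 365 days inclusive.
365 = 7 × 52 + 1, so there are 52 full weeks plus 1 extra day.
Each full week contributes one Thursday: 52 so far.
The 1 extra day is Monday — none qualify.
Total: 52 + 0 = 52.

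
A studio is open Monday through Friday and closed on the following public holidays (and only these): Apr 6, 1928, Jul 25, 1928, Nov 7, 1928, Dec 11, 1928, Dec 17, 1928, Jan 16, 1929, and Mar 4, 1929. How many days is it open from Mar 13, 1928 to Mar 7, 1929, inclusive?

251 business days

Mar 13, 1928 is a Tuesday.
From Mar 13, 1928 to Mar 7, 1929 is 360 days inclusive.
360 = 7 × 51 + 3, so there are 51 full weeks plus 3 extra days.
Each full week contributes 5 weekdays (Mon–Fri): 51 × 5 = 255.
The 3 extra days are Tue, Wed, Thu — 3 of them qualify.
Total: 255 + 3 = 258.
Holidays: Apr 6, 1928 (Fri); Jul 25, 1928 (Wed); Nov 7, 1928 (Wed); Dec 11, 1928 (Tue); Dec 17, 1928 (Mon); Jan 16, 1929 (Wed); Mar 4, 1929 (Mon).
All 7 holidays fall on weekdays, so subtract 7.
Business days: 258 − 7 = 251.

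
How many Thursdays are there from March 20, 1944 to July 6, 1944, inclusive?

16 Thursdays

March 20, 1944 is a Monday.
From March 20, 1944 to July 6, 1944 is 109 days inclusive.
109 = 7 × 15 + 4, so there are 15 full weeks plus 4 extra days.
Each full week contributes one Thursday: 15 so far.
The 4 extra days are Mon, Tue, Wed, Thu — 1 of them qualifies.
Total: 15 + 1 = 16.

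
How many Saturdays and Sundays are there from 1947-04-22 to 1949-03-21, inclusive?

200

1947-04-22 is a Tuesday.
The range spans 700 days (inclusive of both endpoints).
700 = 7 × 100, so the span is exactly 100 full weeks.
Each full week contributes 2 weekend days (Sat, Sun): 100 × 2 = 200.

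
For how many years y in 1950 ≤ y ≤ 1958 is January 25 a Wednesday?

Day of week of January 25 in each year:
1950: Wed ✓, 1951: Thu, 1952: Fri, 1953: Sun, 1954: Mon, 1955: Tue, 1956: Wed ✓, 1957: Fri, 1958: Sat
Wednesdays: 1950, 1956.

2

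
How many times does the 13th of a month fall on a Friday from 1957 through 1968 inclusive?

Friday-the-13ths by year:
1957: Sep, Dec
1958: Jun
1959: Feb, Mar, Nov
1960: May
1961: Jan, Oct
1962: Apr, Jul
1963: Sep, Dec
1964: Mar, Nov
1965: Aug
1966: May
1967: Jan, Oct
1968: Sep, Dec

21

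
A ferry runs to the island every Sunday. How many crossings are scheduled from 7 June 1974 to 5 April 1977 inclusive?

7 June 1974 is a Friday.
That's 1034 days from start to end, counting both.
1034 = 7 × 147 + 5, so there are 147 full weeks plus 5 extra days.
Each full week contributes one Sunday: 147 so far.
The 5 extra days are Friday, Saturday, Sunday, Monday, Tuesday — 1 of them qualifies.
Total: 147 + 1 = 148.

148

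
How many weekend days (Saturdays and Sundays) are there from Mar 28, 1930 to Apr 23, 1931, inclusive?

Mar 28, 1930 is a Friday.
The range spans 392 days (inclusive of both endpoints).
392 = 7 × 56, so the span is exactly 56 full weeks.
Each full week contributes 2 weekend days (Sat, Sun): 56 × 2 = 112.
Total: 112.

112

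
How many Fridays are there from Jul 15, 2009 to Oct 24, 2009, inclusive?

Jul 15, 2009 is a Wednesday.
From Jul 15, 2009 to Oct 24, 2009 is 102 days inclusive.
102 = 7 × 14 + 4, so there are 14 full weeks plus 4 extra days.
Each full week contributes one Friday: 14 so far.
The 4 extra days are Wednesday, Thursday, Friday, Saturday — 1 of them qualifies.
Total: 14 + 1 = 15.

15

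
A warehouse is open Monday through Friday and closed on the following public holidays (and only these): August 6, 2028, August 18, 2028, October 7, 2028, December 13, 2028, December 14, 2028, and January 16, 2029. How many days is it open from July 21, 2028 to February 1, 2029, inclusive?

July 21, 2028 is a Friday.
That's 196 days from start to end, counting both.
196 = 7 × 28, so the span is exactly 28 full weeks.
Each full week contributes 5 weekdays (Mon–Fri): 28 × 5 = 140.
Total: 140.
Holidays: August 6, 2028 (Sun); August 18, 2028 (Fri); October 7, 2028 (Sat); December 13, 2028 (Wed); December 14, 2028 (Thu); January 16, 2029 (Tue).
4 of the 6 holidays fall on weekdays; the rest are weekends and were already excluded.
Business days: 140 − 4 = 136.

136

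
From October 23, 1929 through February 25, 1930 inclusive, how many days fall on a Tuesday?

October 23, 1929 is a Wednesday.
The range spans 126 days (inclusive of both endpoints).
126 = 7 × 18, so the span is exactly 18 full weeks.
Each full week contributes one Tuesday: 18 so far.

18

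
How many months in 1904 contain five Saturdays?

5

A month has five Saturdays exactly when Saturday falls within its first (length − 28) days.
Jan: 31 days, starts Fri → 5 of Fri, Sat, Sun ✓
Feb: 29 days, starts Mon → 5 of Mon
Mar: 31 days, starts Tue → 5 of Tue, Wed, Thu
Apr: 30 days, starts Fri → 5 of Fri, Sat ✓
May: 31 days, starts Sun → 5 of Sun, Mon, Tue
Jun: 30 days, starts Wed → 5 of Wed, Thu
Jul: 31 days, starts Fri → 5 of Fri, Sat, Sun ✓
Aug: 31 days, starts Mon → 5 of Mon, Tue, Wed
Sep: 30 days, starts Thu → 5 of Thu, Fri
Oct: 31 days, starts Sat → 5 of Sat, Sun, Mon ✓
Nov: 30 days, starts Tue → 5 of Tue, Wed
Dec: 31 days, starts Thu → 5 of Thu, Fri, Sat ✓
Months with five Saturdays: Jan, Apr, Jul, Oct, Dec.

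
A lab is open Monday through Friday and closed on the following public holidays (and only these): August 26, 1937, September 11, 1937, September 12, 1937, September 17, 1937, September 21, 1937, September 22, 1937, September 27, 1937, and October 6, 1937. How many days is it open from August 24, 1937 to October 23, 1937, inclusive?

38

August 24, 1937 is a Tuesday.
The range spans 61 days (inclusive of both endpoints).
61 = 7 × 8 + 5, so there are 8 full weeks plus 5 extra days.
Each full week contributes 5 weekdays (Mon–Fri): 8 × 5 = 40.
The 5 extra days are Tuesday, Wednesday, Thursday, Friday, Saturday — 4 of them qualify.
Total: 40 + 4 = 44.
Holidays: August 26, 1937 (Thu); September 11, 1937 (Sat); September 12, 1937 (Sun); September 17, 1937 (Fri); September 21, 1937 (Tue); September 22, 1937 (Wed); September 27, 1937 (Mon); October 6, 1937 (Wed).
6 of the 8 holidays fall on weekdays; the rest are weekends and were already excluded.
Business days: 44 − 6 = 38.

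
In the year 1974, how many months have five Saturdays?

4

A month has five Saturdays exactly when Saturday falls within its first (length − 28) days.
Jan: 31 days, starts Tue → 5 of Tue, Wed, Thu
Feb: 28 days, starts Fri → 5 of (none)
Mar: 31 days, starts Fri → 5 of Fri, Sat, Sun ✓
Apr: 30 days, starts Mon → 5 of Mon, Tue
May: 31 days, starts Wed → 5 of Wed, Thu, Fri
Jun: 30 days, starts Sat → 5 of Sat, Sun ✓
Jul: 31 days, starts Mon → 5 of Mon, Tue, Wed
Aug: 31 days, starts Thu → 5 of Thu, Fri, Sat ✓
Sep: 30 days, starts Sun → 5 of Sun, Mon
Oct: 31 days, starts Tue → 5 of Tue, Wed, Thu
Nov: 30 days, starts Fri → 5 of Fri, Sat ✓
Dec: 31 days, starts Sun → 5 of Sun, Mon, Tue
Months with five Saturdays: Mar, Jun, Aug, Nov.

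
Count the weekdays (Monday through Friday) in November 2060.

22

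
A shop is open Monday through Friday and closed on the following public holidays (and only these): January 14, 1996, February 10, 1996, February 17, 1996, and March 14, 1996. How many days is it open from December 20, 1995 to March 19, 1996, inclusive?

December 20, 1995 is a Wednesday.
From December 20, 1995 to March 19, 1996 is 91 days inclusive.
91 = 7 × 13, so the span is exactly 13 full weeks.
Each full week contributes 5 weekdays (Mon–Fri): 13 × 5 = 65.
Total: 65.
Holidays: January 14, 1996 (Sun); February 10, 1996 (Sat); February 17, 1996 (Sat); March 14, 1996 (Thu).
1 of the 4 holidays fall on weekdays; the rest are weekends and were already excluded.
Business days: 65 − 1 = 64.

64 working days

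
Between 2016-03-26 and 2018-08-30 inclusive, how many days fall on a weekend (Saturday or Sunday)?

254

2016-03-26 is a Saturday.
That's 888 days from start to end, counting both.
888 = 7 × 126 + 6, so there are 126 full weeks plus 6 extra days.
Each full week contributes 2 weekend days (Sat, Sun): 126 × 2 = 252.
The 6 extra days are Sat, Sun, Mon, Tue, Wed, Thu — 2 of them qualify.
Total: 252 + 2 = 254.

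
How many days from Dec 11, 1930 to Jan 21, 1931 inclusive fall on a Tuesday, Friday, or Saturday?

Dec 11, 1930 is a Thursday.
From Dec 11, 1930 to Jan 21, 1931 is 42 days inclusive.
42 = 7 × 6, so the span is exactly 6 full weeks.
Each full week contributes 3 days from the set (Tue, Fri, Sat): 6 × 3 = 18.
Total: 18.

18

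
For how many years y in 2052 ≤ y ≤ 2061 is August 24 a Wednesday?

1

Day of week of August 24 in each year:
2052: Sat, 2053: Sun, 2054: Mon, 2055: Tue, 2056: Thu, 2057: Fri, 2058: Sat, 2059: Sun, 2060: Tue, 2061: Wed ✓
Wednesdays: 2061.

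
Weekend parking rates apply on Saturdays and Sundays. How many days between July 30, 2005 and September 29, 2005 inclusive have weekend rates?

July 30, 2005 is a Saturday.
From July 30, 2005 to September 29, 2005 is 62 days inclusive.
62 = 7 × 8 + 6, so there are 8 full weeks plus 6 extra days.
Each full week contributes 2 weekend days (Sat, Sun): 8 × 2 = 16.
The 6 extra days are Sat, Sun, Mon, Tue, Wed, Thu — 2 of them qualify.
Total: 16 + 2 = 18.

18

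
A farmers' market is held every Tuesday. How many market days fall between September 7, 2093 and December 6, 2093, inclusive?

September 7, 2093 is a Monday.
That's 91 days from start to end, counting both.
91 = 7 × 13, so the span is exactly 13 full weeks.
Each full week contributes one Tuesday: 13 so far.
Total: 13.

13 Tuesdays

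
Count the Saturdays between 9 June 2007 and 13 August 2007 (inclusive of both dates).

9 June 2007 is a Saturday.
That's 66 days from start to end, counting both.
66 = 7 × 9 + 3, so there are 9 full weeks plus 3 extra days.
Each full week contributes one Saturday: 9 so far.
The 3 extra days are Sat, Sun, Mon — 1 of them qualifies.
Total: 9 + 1 = 10.

10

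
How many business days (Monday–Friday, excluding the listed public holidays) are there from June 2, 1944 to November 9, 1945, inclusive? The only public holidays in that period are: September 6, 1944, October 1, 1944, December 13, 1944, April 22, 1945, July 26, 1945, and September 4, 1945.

372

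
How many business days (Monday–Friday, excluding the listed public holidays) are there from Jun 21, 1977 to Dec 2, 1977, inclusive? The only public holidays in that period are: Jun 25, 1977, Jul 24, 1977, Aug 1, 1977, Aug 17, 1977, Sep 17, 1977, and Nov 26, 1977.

117 business days

Jun 21, 1977 is a Tuesday.
That's 165 days from start to end, counting both.
165 = 7 × 23 + 4, so there are 23 full weeks plus 4 extra days.
Each full week contributes 5 weekdays (Mon–Fri): 23 × 5 = 115.
The 4 extra days are Tuesday, Wednesday, Thursday, Friday — 4 of them qualify.
Total: 115 + 4 = 119.
Holidays: Jun 25, 1977 (Sat); Jul 24, 1977 (Sun); Aug 1, 1977 (Mon); Aug 17, 1977 (Wed); Sep 17, 1977 (Sat); Nov 26, 1977 (Sat).
2 of the 6 holidays fall on weekdays; the rest are weekends and were already excluded.
Business days: 119 − 2 = 117.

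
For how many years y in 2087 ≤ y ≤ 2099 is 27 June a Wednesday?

2

Day of week of June 27 in each year:
2087: Fri, 2088: Sun, 2089: Mon, 2090: Tue, 2091: Wed ✓, 2092: Fri, 2093: Sat, 2094: Sun, 2095: Mon, 2096: Wed ✓, 2097: Thu, 2098: Fri, 2099: Sat
Wednesdays: 2091, 2096.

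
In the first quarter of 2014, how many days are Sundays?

13

1 January 2014 is a Wednesday.
From 1 January 2014 to 31 March 2014 is 90 days inclusive.
90 = 7 × 12 + 6, so there are 12 full weeks plus 6 extra days.
Each full week contributes one Sunday: 12 so far.
The 6 extra days are Wednesday, Thursday, Friday, Saturday, Sunday, Monday — 1 of them qualifies.
Total: 12 + 1 = 13.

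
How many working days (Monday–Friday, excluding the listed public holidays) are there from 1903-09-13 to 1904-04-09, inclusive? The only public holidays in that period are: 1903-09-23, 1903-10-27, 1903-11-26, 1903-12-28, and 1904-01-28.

145 working days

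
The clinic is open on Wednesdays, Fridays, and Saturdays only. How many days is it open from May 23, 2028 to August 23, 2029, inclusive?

May 23, 2028 is a Tuesday.
The range spans 458 days (inclusive of both endpoints).
458 = 7 × 65 + 3, so there are 65 full weeks plus 3 extra days.
Each full week contributes 3 days from the set (Wed, Fri, Sat): 65 × 3 = 195.
The 3 extra days are Tuesday, Wednesday, Thursday — 1 of them qualifies.
Total: 195 + 1 = 196.

196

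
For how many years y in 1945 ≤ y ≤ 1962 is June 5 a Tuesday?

4

Day of week of June 5 in each year:
1945: Tue ✓, 1946: Wed, 1947: Thu, 1948: Sat, 1949: Sun, 1950: Mon, 1951: Tue ✓, 1952: Thu, 1953: Fri, 1954: Sat, 1955: Sun, 1956: Tue ✓, 1957: Wed, 1958: Thu, 1959: Fri, 1960: Sun, 1961: Mon, 1962: Tue ✓
Tuesdays: 1945, 1951, 1956, 1962.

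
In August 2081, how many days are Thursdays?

4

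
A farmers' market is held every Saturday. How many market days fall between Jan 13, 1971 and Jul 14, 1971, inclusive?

26 Saturdays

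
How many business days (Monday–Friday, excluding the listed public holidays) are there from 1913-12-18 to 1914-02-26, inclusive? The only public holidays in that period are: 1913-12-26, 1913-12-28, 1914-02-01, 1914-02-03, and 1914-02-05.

48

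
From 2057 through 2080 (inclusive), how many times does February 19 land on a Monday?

Day of week of February 19 in each year:
2057: Mon ✓, 2058: Tue, 2059: Wed, 2060: Thu, 2061: Sat, 2062: Sun, 2063: Mon ✓, 2064: Tue, 2065: Thu, 2066: Fri, 2067: Sat, 2068: Sun, 2069: Tue, 2070: Wed, 2071: Thu, 2072: Fri, 2073: Sun, 2074: Mon ✓, 2075: Tue, 2076: Wed, 2077: Fri, 2078: Sat, 2079: Sun, 2080: Mon ✓
Mondays: 2057, 2063, 2074, 2080.

4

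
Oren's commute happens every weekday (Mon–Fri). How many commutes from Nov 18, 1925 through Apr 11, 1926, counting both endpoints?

103 weekdays

Nov 18, 1925 is a Wednesday.
The range spans 145 days (inclusive of both endpoints).
145 = 7 × 20 + 5, so there are 20 full weeks plus 5 extra days.
Each full week contributes 5 weekdays (Mon–Fri): 20 × 5 = 100.
The 5 extra days are Wednesday, Thursday, Friday, Saturday, Sunday — 3 of them qualify.
Total: 100 + 3 = 103.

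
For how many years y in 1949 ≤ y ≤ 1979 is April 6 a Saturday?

4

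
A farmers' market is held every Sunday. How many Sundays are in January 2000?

Jan 1, 2000 is a Saturday.
The range spans 31 days (inclusive of both endpoints).
31 = 7 × 4 + 3, so there are 4 full weeks plus 3 extra days.
Each full week contributes one Sunday: 4 so far.
The 3 extra days are Sat, Sun, Mon — 1 of them qualifies.
Total: 4 + 1 = 5.

5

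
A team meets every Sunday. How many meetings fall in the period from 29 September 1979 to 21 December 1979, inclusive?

29 September 1979 is a Saturday.
That's 84 days from start to end, counting both.
84 = 7 × 12, so the span is exactly 12 full weeks.
Each full week contributes one Sunday: 12 so far.

12 Sundays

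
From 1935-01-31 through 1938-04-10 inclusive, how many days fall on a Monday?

166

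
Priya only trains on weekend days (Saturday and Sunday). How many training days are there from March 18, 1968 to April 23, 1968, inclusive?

March 18, 1968 is a Monday.
That's 37 days from start to end, counting both.
37 = 7 × 5 + 2, so there are 5 full weeks plus 2 extra days.
Each full week contributes 2 weekend days (Sat, Sun): 5 × 2 = 10.
The 2 extra days are Mon, Tue — none qualify.
Total: 10 + 0 = 10.

10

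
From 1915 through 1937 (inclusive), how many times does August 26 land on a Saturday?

Day of week of August 26 in each year:
1915: Thu, 1916: Sat ✓, 1917: Sun, 1918: Mon, 1919: Tue, 1920: Thu, 1921: Fri, 1922: Sat ✓, 1923: Sun, 1924: Tue, 1925: Wed, 1926: Thu, 1927: Fri, 1928: Sun, 1929: Mon, 1930: Tue, 1931: Wed, 1932: Fri, 1933: Sat ✓, 1934: Sun, 1935: Mon, 1936: Wed, 1937: Thu
Saturdays: 1916, 1922, 1933.

3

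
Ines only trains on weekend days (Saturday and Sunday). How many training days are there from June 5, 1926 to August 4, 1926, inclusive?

18

June 5, 1926 is a Saturday.
That's 61 days from start to end, counting both.
61 = 7 × 8 + 5, so there are 8 full weeks plus 5 extra days.
Each full week contributes 2 weekend days (Sat, Sun): 8 × 2 = 16.
The 5 extra days are Sat, Sun, Mon, Tue, Wed — 2 of them qualify.
Total: 16 + 2 = 18.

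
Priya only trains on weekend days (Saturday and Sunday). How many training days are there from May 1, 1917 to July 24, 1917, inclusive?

May 1, 1917 is a Tuesday.
From May 1, 1917 to July 24, 1917 is 85 days inclusive.
85 = 7 × 12 + 1, so there are 12 full weeks plus 1 extra day.
Each full week contributes 2 weekend days (Sat, Sun): 12 × 2 = 24.
The 1 extra day is Tue — none qualify.
Total: 24 + 0 = 24.

24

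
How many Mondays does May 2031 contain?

4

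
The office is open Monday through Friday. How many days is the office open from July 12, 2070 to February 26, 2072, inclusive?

July 12, 2070 is a Saturday.
From July 12, 2070 to February 26, 2072 is 595 days inclusive.
595 = 7 × 85, so the span is exactly 85 full weeks.
Each full week contributes 5 weekdays (Mon–Fri): 85 × 5 = 425.
Total: 425.

425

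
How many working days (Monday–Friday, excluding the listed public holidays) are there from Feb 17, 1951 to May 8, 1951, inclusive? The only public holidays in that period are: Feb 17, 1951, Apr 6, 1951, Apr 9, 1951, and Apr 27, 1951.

Feb 17, 1951 is a Saturday.
The range spans 81 days (inclusive of both endpoints).
81 = 7 × 11 + 4, so there are 11 full weeks plus 4 extra days.
Each full week contributes 5 weekdays (Mon–Fri): 11 × 5 = 55.
The 4 extra days are Saturday, Sunday, Monday, Tuesday — 2 of them qualify.
Total: 55 + 2 = 57.
Holidays: Feb 17, 1951 (Sat); Apr 6, 1951 (Fri); Apr 9, 1951 (Mon); Apr 27, 1951 (Fri).
3 of the 4 holidays fall on weekdays; the rest are weekends and were already excluded.
Business days: 57 − 3 = 54.

54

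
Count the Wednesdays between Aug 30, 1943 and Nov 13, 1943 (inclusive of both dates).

11 Wednesdays

Aug 30, 1943 is a Monday.
From Aug 30, 1943 to Nov 13, 1943 is 76 days inclusive.
76 = 7 × 10 + 6, so there are 10 full weeks plus 6 extra days.
Each full week contributes one Wednesday: 10 so far.
The 6 extra days are Mon, Tue, Wed, Thu, Fri, Sat — 1 of them qualifies.
Total: 10 + 1 = 11.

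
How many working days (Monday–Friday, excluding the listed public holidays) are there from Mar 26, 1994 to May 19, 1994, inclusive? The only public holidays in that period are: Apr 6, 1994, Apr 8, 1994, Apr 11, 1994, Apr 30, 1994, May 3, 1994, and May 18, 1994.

34

Mar 26, 1994 is a Saturday.
From Mar 26, 1994 to May 19, 1994 is 55 days inclusive.
55 = 7 × 7 + 6, so there are 7 full weeks plus 6 extra days.
Each full week contributes 5 weekdays (Mon–Fri): 7 × 5 = 35.
The 6 extra days are Sat, Sun, Mon, Tue, Wed, Thu — 4 of them qualify.
Total: 35 + 4 = 39.
Holidays: Apr 6, 1994 (Wed); Apr 8, 1994 (Fri); Apr 11, 1994 (Mon); Apr 30, 1994 (Sat); May 3, 1994 (Tue); May 18, 1994 (Wed).
5 of the 6 holidays fall on weekdays; the rest are weekends and were already excluded.
Business days: 39 − 5 = 34.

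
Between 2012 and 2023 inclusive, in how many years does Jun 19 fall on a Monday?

2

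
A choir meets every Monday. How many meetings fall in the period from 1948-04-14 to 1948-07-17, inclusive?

1948-04-14 is a Wednesday.
The range spans 95 days (inclusive of both endpoints).
95 = 7 × 13 + 4, so there are 13 full weeks plus 4 extra days.
Each full week contributes one Monday: 13 so far.
The 4 extra days are Wed, Thu, Fri, Sat — none qualify.
Total: 13 + 0 = 13.

13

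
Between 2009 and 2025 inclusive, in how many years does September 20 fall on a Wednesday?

2

Day of week of September 20 in each year:
2009: Sun, 2010: Mon, 2011: Tue, 2012: Thu, 2013: Fri, 2014: Sat, 2015: Sun, 2016: Tue, 2017: Wed ✓, 2018: Thu, 2019: Fri, 2020: Sun, 2021: Mon, 2022: Tue, 2023: Wed ✓, 2024: Fri, 2025: Sat
Wednesdays: 2017, 2023.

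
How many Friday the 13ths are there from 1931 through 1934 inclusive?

Friday-the-13ths by year:
1931: Feb, Mar, Nov
1932: May
1933: Jan, Oct
1934: Apr, Jul

8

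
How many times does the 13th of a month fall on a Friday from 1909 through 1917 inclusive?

14

Friday-the-13ths by year:
1909: Aug
1910: May
1911: Jan, Oct
1912: Sep, Dec
1913: Jun
1914: Feb, Mar, Nov
1915: Aug
1916: Oct
1917: Apr, Jul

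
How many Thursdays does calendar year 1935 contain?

Jan 1, 1935 is a Tuesday.
From Jan 1, 1935 to Dec 31, 1935 is 365 days inclusive.
365 = 7 × 52 + 1, so there are 52 full weeks plus 1 extra day.
Each full week contributes one Thursday: 52 so far.
The 1 extra day is Tue — none qualify.
Total: 52 + 0 = 52.

52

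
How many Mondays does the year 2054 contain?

52

January 1, 2054 is a Thursday.
From January 1, 2054 to December 31, 2054 is 365 days inclusive.
365 = 7 × 52 + 1, so there are 52 full weeks plus 1 extra day.
Each full week contributes one Monday: 52 so far.
The 1 extra day is Thu — none qualify.
Total: 52 + 0 = 52.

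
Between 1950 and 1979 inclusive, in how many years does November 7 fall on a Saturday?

Day of week of November 7 in each year:
1950: Tue, 1951: Wed, 1952: Fri, 1953: Sat ✓, 1954: Sun, 1955: Mon, 1956: Wed, 1957: Thu, 1958: Fri, 1959: Sat ✓, 1960: Mon, 1961: Tue, 1962: Wed, 1963: Thu, 1964: Sat ✓, 1965: Sun, 1966: Mon, 1967: Tue, 1968: Thu, 1969: Fri, 1970: Sat ✓, 1971: Sun, 1972: Tue, 1973: Wed, 1974: Thu, 1975: Fri, 1976: Sun, 1977: Mon, 1978: Tue, 1979: Wed
Saturdays: 1953, 1959, 1964, 1970.

4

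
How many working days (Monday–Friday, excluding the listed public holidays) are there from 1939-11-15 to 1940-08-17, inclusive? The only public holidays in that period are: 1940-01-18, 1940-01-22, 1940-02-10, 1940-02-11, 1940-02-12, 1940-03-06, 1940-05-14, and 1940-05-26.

193 working days

1939-11-15 is a Wednesday.
From 1939-11-15 to 1940-08-17 is 277 days inclusive.
277 = 7 × 39 + 4, so there are 39 full weeks plus 4 extra days.
Each full week contributes 5 weekdays (Mon–Fri): 39 × 5 = 195.
The 4 extra days are Wednesday, Thursday, Friday, Saturday — 3 of them qualify.
Total: 195 + 3 = 198.
Holidays: 1940-01-18 (Thu); 1940-01-22 (Mon); 1940-02-10 (Sat); 1940-02-11 (Sun); 1940-02-12 (Mon); 1940-03-06 (Wed); 1940-05-14 (Tue); 1940-05-26 (Sun).
5 of the 8 holidays fall on weekdays; the rest are weekends and were already excluded.
Business days: 198 − 5 = 193.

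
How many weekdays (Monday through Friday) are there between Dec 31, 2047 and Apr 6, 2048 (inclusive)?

70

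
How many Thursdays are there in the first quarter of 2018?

13

1 January 2018 is a Monday.
From 1 January 2018 to 31 March 2018 is 90 days inclusive.
90 = 7 × 12 + 6, so there are 12 full weeks plus 6 extra days.
Each full week contributes one Thursday: 12 so far.
The 6 extra days are Mon, Tue, Wed, Thu, Fri, Sat — 1 of them qualifies.
Total: 12 + 1 = 13.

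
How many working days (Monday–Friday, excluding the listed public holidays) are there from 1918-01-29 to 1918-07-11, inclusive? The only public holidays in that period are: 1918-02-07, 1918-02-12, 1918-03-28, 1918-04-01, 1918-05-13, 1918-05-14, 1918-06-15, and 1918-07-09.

111

1918-01-29 is a Tuesday.
From 1918-01-29 to 1918-07-11 is 164 days inclusive.
164 = 7 × 23 + 3, so there are 23 full weeks plus 3 extra days.
Each full week contributes 5 weekdays (Mon–Fri): 23 × 5 = 115.
The 3 extra days are Tue, Wed, Thu — 3 of them qualify.
Total: 115 + 3 = 118.
Holidays: 1918-02-07 (Thu); 1918-02-12 (Tue); 1918-03-28 (Thu); 1918-04-01 (Mon); 1918-05-13 (Mon); 1918-05-14 (Tue); 1918-06-15 (Sat); 1918-07-09 (Tue).
7 of the 8 holidays fall on weekdays; the rest are weekends and were already excluded.
Business days: 118 − 7 = 111.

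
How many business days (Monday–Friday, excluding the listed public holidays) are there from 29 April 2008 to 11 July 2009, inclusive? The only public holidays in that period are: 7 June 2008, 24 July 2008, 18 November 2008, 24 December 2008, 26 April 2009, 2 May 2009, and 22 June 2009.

29 April 2008 is a Tuesday.
From 29 April 2008 to 11 July 2009 is 439 days inclusive.
439 = 7 × 62 + 5, so there are 62 full weeks plus 5 extra days.
Each full week contributes 5 weekdays (Mon–Fri): 62 × 5 = 310.
The 5 extra days are Tuesday, Wednesday, Thursday, Friday, Saturday — 4 of them qualify.
Total: 310 + 4 = 314.
Holidays: 7 June 2008 (Sat); 24 July 2008 (Thu); 18 November 2008 (Tue); 24 December 2008 (Wed); 26 April 2009 (Sun); 2 May 2009 (Sat); 22 June 2009 (Mon).
4 of the 7 holidays fall on weekdays; the rest are weekends and were already excluded.
Business days: 314 − 4 = 310.

310 business days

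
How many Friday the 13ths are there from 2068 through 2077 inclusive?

19

Friday-the-13ths by year:
2068: Jan, Apr, Jul
2069: Sep, Dec
2070: Jun
2071: Feb, Mar, Nov
2072: May
2073: Jan, Oct
2074: Apr, Jul
2075: Sep, Dec
2076: Mar, Nov
2077: Aug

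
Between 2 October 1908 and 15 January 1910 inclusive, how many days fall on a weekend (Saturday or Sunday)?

135

2 October 1908 is a Friday.
That's 471 days from start to end, counting both.
471 = 7 × 67 + 2, so there are 67 full weeks plus 2 extra days.
Each full week contributes 2 weekend days (Sat, Sun): 67 × 2 = 134.
The 2 extra days are Fri, Sat — 1 of them qualifies.
Total: 134 + 1 = 135.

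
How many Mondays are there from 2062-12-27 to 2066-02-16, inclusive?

2062-12-27 is a Wednesday.
That's 1148 days from start to end, counting both.
1148 = 7 × 164, so the span is exactly 164 full weeks.
Each full week contributes one Monday: 164 so far.
Total: 164.

164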